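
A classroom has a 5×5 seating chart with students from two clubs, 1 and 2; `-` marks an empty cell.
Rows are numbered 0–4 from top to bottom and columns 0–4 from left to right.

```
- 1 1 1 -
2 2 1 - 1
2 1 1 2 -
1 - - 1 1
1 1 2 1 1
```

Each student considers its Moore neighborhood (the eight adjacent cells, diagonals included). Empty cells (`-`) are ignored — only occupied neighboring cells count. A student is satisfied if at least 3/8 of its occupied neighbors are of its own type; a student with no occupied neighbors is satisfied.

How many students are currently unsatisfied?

(0,1)1 2/4 ✓
(0,2)1 3/4 ✓
(0,3)1 3/3 ✓
(1,0)2 2/4 ✓
(1,1)2 2/7 ✗
(1,2)1 5/7 ✓
(1,4)1 1/2 ✓
(2,0)2 2/4 ✓
(2,1)1 3/6 ✓
(2,2)1 3/5 ✓
(2,3)2 0/5 ✗
(3,0)1 3/4 ✓
(3,3)1 4/6 ✓
(3,4)1 3/4 ✓
(4,0)1 2/2 ✓
(4,1)1 2/3 ✓
(4,2)2 0/3 ✗
(4,3)1 3/4 ✓
(4,4)1 3/3 ✓
Unsatisfied: (1,1), (2,3), (4,2) — 3 in total.

3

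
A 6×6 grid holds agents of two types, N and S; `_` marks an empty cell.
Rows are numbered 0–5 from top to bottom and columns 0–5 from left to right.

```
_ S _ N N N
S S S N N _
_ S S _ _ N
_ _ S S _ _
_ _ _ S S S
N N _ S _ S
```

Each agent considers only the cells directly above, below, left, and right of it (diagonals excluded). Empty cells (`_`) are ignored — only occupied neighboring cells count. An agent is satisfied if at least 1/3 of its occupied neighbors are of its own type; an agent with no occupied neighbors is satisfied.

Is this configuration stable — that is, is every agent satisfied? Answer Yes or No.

Row 0: (0,1)S 1/1 satisfied · (0,3)N 2/2 satisfied · (0,4)N 3/3 satisfied · (0,5)N 1/1 satisfied
Row 1: (1,0)S 1/1 satisfied · (1,1)S 4/4 satisfied · (1,2)S 2/3 satisfied · (1,3)N 2/3 satisfied · (1,4)N 2/2 satisfied
Row 2: (2,1)S 2/2 satisfied · (2,2)S 3/3 satisfied · (2,5)N 0/0 satisfied
Row 3: (3,2)S 2/2 satisfied · (3,3)S 2/2 satisfied
Row 4: (4,3)S 3/3 satisfied · (4,4)S 2/2 satisfied · (4,5)S 2/2 satisfied
Row 5: (5,0)N 1/1 satisfied · (5,1)N 1/1 satisfied · (5,3)S 1/1 satisfied · (5,5)S 1/1 satisfied
All meet the threshold, so the configuration is stable.

Yes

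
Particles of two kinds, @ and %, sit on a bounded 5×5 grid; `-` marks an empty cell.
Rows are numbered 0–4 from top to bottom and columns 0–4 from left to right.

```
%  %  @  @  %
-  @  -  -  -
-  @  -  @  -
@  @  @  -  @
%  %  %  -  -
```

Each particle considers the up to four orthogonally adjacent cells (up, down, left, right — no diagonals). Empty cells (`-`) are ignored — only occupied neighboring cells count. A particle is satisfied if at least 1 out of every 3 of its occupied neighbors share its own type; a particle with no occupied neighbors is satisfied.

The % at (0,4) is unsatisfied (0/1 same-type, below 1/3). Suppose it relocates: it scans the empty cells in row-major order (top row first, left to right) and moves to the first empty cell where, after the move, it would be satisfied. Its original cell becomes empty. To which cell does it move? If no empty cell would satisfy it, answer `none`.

(1,0)

Vacating (0,4). Empty cells in order:
  (1,0): 1/2 same-type → satisfied — stop here.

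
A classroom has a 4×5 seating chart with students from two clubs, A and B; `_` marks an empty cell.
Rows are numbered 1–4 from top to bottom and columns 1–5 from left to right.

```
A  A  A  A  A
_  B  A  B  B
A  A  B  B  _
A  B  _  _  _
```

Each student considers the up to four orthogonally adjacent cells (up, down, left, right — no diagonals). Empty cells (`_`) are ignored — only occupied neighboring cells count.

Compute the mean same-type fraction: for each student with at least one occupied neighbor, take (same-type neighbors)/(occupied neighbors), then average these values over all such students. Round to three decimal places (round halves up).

0.544

(1,1)A 1/1
(1,2)A 2/3
(1,3)A 3/3
(1,4)A 2/3
(1,5)A 1/2
(2,2)B 0/3
(2,3)A 1/4
(2,4)B 2/4
(2,5)B 1/2
(3,1)A 2/2
(3,2)A 1/4
(3,3)B 1/3
(3,4)B 2/2
(4,1)A 1/2
(4,2)B 0/2
Sum over 15 students: 1/1 + 2/3 + 3/3 + 2/3 + 1/2 + 0/3 + 1/4 + 2/4 + 1/2 + 2/2 + 1/4 + 1/3 + 2/2 + 1/2 + 0/2 = 49/6; mean = 49/6 ÷ 15 = 49/90 = 0.544444… → 0.544.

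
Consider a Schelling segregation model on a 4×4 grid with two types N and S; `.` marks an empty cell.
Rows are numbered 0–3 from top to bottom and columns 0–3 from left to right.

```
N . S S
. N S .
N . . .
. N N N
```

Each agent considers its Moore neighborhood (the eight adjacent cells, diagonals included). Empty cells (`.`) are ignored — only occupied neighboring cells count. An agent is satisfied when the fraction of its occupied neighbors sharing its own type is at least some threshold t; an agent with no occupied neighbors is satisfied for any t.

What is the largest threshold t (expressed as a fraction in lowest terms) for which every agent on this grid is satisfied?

1/2

Row 0: (0,0)N 1/1 · (0,2)S 2/3 · (0,3)S 2/2
Row 1: (1,1)N 2/4 · (1,2)S 2/3
Row 2: (2,0)N 2/2
Row 3: (3,1)N 2/2 · (3,2)N 2/2 · (3,3)N 1/1
The smallest same-type fraction is 2/4 at (1,1), which reduces to 1/2. Any threshold above that leaves this agent unsatisfied.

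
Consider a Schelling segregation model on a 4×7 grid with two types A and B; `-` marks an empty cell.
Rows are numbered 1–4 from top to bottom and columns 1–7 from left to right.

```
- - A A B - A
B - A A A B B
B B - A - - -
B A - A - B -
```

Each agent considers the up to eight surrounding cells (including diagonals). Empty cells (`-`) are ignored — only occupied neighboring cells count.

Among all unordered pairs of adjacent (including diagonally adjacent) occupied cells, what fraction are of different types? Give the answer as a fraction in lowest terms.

10/29

Scan each occupied cell's neighbors to the right and below (and the two forward diagonals) so each pair is counted once.
From row 1: 5 unlike of 12 pairs (running 5/12).
From row 2: 2 unlike of 10 pairs (running 7/22).
From row 3: 2 unlike of 6 pairs (running 9/28).
From row 4: 1 unlike of 1 pairs (running 10/29).
Total adjacent occupied pairs: 29; unlike-type pairs: 10.
10/29 is already in lowest terms.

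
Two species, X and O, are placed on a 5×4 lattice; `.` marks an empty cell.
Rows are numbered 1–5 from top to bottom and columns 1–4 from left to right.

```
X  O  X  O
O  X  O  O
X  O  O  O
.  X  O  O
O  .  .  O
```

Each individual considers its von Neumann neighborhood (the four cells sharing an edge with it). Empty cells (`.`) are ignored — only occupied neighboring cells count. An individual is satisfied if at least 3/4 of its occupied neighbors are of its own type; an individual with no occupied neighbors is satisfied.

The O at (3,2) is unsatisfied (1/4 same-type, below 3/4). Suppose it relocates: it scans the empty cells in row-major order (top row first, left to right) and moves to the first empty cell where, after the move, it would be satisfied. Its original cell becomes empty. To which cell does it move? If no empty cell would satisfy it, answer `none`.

(5,3)

Vacating (3,2). Empty cells in order:
  (4,1): 1/3 same-type → still unsatisfied.
  (5,2): 1/2 same-type → still unsatisfied.
  (5,3): 2/2 same-type → satisfied — stop here.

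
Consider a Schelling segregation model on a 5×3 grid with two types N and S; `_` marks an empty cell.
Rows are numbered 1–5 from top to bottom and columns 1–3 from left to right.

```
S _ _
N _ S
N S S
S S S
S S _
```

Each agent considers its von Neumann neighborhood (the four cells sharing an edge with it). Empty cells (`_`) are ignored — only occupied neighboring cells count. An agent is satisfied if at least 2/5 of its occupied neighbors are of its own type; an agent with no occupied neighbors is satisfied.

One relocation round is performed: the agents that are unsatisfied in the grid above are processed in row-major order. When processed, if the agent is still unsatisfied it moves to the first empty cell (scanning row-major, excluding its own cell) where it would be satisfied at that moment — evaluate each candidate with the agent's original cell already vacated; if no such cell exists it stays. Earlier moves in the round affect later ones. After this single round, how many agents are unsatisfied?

Initially unsatisfied (in order): (1,1), (3,1).
  (1,1) → (1,2).
  (3,1) → (1,1).
Resulting grid:
N S _
N _ S
_ S S
S S S
S S _
Unsatisfied now: (1,2).

1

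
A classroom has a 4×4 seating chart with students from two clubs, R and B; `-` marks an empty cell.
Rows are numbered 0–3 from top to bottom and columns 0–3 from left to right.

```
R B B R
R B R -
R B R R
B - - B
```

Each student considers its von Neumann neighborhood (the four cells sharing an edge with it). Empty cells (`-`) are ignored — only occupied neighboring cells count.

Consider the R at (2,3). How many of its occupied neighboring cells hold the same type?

Occupied neighbors of (2,3): (3,3)=B, (2,2)=R.
Same type (R): 1 of 2.

1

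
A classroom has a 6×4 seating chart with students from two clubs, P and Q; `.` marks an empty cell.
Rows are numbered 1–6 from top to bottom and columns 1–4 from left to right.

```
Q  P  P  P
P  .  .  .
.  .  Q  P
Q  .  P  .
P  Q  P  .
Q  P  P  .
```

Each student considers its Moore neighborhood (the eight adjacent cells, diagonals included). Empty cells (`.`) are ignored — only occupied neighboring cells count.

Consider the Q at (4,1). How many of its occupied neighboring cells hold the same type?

Occupied neighbors of (4,1): (5,1)=P, (5,2)=Q.
Same type (Q): 1 of 2.

1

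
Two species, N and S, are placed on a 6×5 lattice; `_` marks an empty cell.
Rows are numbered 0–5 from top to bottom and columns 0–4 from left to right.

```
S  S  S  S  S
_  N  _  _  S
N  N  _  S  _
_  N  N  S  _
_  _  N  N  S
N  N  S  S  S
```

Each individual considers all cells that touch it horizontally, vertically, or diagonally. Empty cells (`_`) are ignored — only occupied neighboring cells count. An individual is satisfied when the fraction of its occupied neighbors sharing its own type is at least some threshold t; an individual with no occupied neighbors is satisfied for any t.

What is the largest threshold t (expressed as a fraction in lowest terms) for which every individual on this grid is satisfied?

Row 0: (0,0)S 1/2 · (0,1)S 2/3 · (0,2)S 2/3 · (0,3)S 3/3 · (0,4)S 2/2
Row 1: (1,1)N 2/5 · (1,4)S 3/3
Row 2: (2,0)N 3/3 · (2,1)N 4/4 · (2,3)S 2/3
Row 3: (3,1)N 4/4 · (3,2)N 4/6 · (3,3)S 2/5
Row 4: (4,2)N 4/7 · (4,3)N 2/7 · (4,4)S 3/4
Row 5: (5,0)N 1/1 · (5,1)N 2/3 · (5,2)S 1/4 · (5,3)S 3/5 · (5,4)S 2/3
The smallest same-type fraction is 1/4 at (5,2), which reduces to 1/4. Any threshold above that leaves this individual unsatisfied.

1/4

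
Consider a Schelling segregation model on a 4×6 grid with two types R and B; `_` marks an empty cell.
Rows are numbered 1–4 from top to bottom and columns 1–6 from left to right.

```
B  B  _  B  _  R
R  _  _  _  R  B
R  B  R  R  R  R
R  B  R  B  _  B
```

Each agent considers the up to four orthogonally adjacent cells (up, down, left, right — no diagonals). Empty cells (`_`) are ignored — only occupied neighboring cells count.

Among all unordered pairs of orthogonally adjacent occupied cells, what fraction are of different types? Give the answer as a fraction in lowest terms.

Scan each occupied cell's neighbors to the right and below so each pair is counted once.
From row 1: 2 unlike of 3 pairs (running 2/3).
From row 2: 2 unlike of 4 pairs (running 4/7).
From row 3: 4 unlike of 10 pairs (running 8/17).
From row 4: 3 unlike of 3 pairs (running 11/20).
Total adjacent occupied pairs: 20; unlike-type pairs: 11.
11/20 is already in lowest terms.

11/20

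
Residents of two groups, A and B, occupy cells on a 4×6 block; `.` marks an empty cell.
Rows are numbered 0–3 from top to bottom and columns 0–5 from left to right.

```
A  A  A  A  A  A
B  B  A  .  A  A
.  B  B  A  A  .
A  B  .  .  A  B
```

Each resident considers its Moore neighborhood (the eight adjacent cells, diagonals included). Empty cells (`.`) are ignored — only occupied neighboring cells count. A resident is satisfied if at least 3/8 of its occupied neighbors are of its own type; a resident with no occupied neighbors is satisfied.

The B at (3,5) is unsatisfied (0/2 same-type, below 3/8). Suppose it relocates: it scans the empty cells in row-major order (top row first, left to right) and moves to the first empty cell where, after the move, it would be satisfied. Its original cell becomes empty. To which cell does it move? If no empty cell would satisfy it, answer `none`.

Vacating (3,5). Empty cells in order:
  (1,3): 1/8 same-type → still unsatisfied.
  (2,0): 4/5 same-type → satisfied — stop here.

(2,0)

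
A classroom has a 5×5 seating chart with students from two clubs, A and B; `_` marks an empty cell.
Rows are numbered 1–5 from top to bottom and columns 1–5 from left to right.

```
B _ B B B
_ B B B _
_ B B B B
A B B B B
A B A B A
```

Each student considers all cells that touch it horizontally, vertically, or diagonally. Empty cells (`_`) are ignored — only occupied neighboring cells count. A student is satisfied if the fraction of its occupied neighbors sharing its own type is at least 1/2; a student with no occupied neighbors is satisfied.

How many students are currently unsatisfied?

(1,1)B 1/1 ✓
(1,3)B 4/4 ✓
(1,4)B 4/4 ✓
(1,5)B 2/2 ✓
(2,2)B 5/5 ✓
(2,3)B 7/7 ✓
(2,4)B 7/7 ✓
(3,2)B 5/6 ✓
(3,3)B 8/8 ✓
(3,4)B 7/7 ✓
(3,5)B 4/4 ✓
(4,1)A 1/4 ✗
(4,2)B 4/7 ✓
(4,3)B 7/8 ✓
(4,4)B 6/8 ✓
(4,5)B 4/5 ✓
(5,1)A 1/3 ✗
(5,2)B 2/5 ✗
(5,3)A 0/5 ✗
(5,4)B 3/5 ✓
(5,5)A 0/3 ✗
Unsatisfied: (4,1), (5,1), (5,2), (5,3), (5,5) — 5 in total.

5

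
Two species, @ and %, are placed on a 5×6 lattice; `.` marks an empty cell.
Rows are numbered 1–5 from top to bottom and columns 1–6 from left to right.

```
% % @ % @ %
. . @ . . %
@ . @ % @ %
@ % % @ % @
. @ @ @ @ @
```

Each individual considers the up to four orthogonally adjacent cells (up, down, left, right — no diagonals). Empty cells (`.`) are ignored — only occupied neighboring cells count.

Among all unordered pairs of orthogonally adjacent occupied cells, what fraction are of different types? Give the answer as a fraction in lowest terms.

Scan each occupied cell's neighbors to the right and below so each pair is counted once.
Row 1: %(1,1)–%(1,2)= %(1,2)–@(1,3)≠ @(1,3)–%(1,4)≠ @(1,3)–@(2,3)= %(1,4)–@(1,5)≠ @(1,5)–%(1,6)≠ %(1,6)–%(2,6)=  → 4/7 unlike.
Row 2: @(2,3)–@(3,3)= %(2,6)–%(3,6)=  → 0/2 unlike.
Row 3: @(3,1)–@(4,1)= @(3,3)–%(3,4)≠ @(3,3)–%(4,3)≠ %(3,4)–@(3,5)≠ %(3,4)–@(4,4)≠ @(3,5)–%(3,6)≠ @(3,5)–%(4,5)≠ %(3,6)–@(4,6)≠  → 7/8 unlike.
Row 4: @(4,1)–%(4,2)≠ %(4,2)–%(4,3)= %(4,2)–@(5,2)≠ %(4,3)–@(4,4)≠ %(4,3)–@(5,3)≠ @(4,4)–%(4,5)≠ @(4,4)–@(5,4)= %(4,5)–@(4,6)≠ %(4,5)–@(5,5)≠ @(4,6)–@(5,6)=  → 7/10 unlike.
Row 5: @(5,2)–@(5,3)= @(5,3)–@(5,4)= @(5,4)–@(5,5)= @(5,5)–@(5,6)=  → 0/4 unlike.
Total adjacent occupied pairs: 31; unlike-type pairs: 18.
18/31 is already in lowest terms.

18/31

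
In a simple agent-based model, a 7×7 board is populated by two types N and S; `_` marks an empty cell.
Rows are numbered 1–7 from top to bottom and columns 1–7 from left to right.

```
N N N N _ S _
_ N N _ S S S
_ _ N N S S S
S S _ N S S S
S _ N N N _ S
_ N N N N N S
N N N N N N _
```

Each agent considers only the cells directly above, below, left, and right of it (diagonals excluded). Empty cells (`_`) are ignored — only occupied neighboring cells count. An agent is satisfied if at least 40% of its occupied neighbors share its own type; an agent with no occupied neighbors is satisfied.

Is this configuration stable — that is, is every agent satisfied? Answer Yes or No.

Row 1: (1,1)N 1/1 ok · (1,2)N 3/3 ok · (1,3)N 3/3 ok · (1,4)N 1/1 ok · (1,6)S 1/1 ok
Row 2: (2,2)N 2/2 ok · (2,3)N 3/3 ok · (2,5)S 2/2 ok · (2,6)S 4/4 ok · (2,7)S 2/2 ok
Row 3: (3,3)N 2/2 ok · (3,4)N 2/3 ok · (3,5)S 3/4 ok · (3,6)S 4/4 ok · (3,7)S 3/3 ok
Row 4: (4,1)S 2/2 ok · (4,2)S 1/1 ok · (4,4)N 2/3 ok · (4,5)S 2/4 ok · (4,6)S 3/3 ok · (4,7)S 3/3 ok
Row 5: (5,1)S 1/1 ok · (5,3)N 2/2 ok · (5,4)N 4/4 ok · (5,5)N 2/3 ok · (5,7)S 2/2 ok
Row 6: (6,2)N 2/2 ok · (6,3)N 4/4 ok · (6,4)N 4/4 ok · (6,5)N 4/4 ok · (6,6)N 2/3 ok · (6,7)S 1/2 ok
Row 7: (7,1)N 1/1 ok · (7,2)N 3/3 ok · (7,3)N 3/3 ok · (7,4)N 3/3 ok · (7,5)N 3/3 ok · (7,6)N 2/2 ok
All meet the threshold, so the configuration is stable.

Yes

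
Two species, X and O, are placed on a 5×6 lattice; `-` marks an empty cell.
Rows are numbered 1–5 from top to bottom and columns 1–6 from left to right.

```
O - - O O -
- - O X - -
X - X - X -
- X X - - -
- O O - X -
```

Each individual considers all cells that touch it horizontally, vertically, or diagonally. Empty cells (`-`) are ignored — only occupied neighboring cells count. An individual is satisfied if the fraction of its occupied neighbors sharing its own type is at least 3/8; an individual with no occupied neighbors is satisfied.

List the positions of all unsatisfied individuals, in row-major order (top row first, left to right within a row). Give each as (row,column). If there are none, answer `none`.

(1,1)O 0/0 ✓
(1,4)O 2/3 ✓
(1,5)O 1/2 ✓
(2,3)O 1/3 ✗
(2,4)X 2/5 ✓
(3,1)X 1/1 ✓
(3,3)X 3/4 ✓
(3,5)X 1/1 ✓
(4,2)X 3/5 ✓
(4,3)X 2/4 ✓
(5,2)O 1/3 ✗
(5,3)O 1/3 ✗
(5,5)X 0/0 ✓

(2,3), (5,2), (5,3)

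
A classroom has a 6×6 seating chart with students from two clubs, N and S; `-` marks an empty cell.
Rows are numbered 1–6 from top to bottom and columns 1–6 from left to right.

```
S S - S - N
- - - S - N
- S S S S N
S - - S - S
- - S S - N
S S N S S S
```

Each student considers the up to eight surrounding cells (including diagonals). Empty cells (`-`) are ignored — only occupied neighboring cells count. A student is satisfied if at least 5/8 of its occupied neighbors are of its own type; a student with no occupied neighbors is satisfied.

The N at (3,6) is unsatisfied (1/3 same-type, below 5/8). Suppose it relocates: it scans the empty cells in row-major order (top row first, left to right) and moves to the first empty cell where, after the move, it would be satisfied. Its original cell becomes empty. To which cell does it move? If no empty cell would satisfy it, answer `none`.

Vacating (3,6). Empty cells in order:
  (1,3): 0/3 same-type → still unsatisfied.
  (1,5): 2/4 same-type → still unsatisfied.
  (2,1): 0/3 same-type → still unsatisfied.
  (2,2): 0/4 same-type → still unsatisfied.
  (2,3): 0/6 same-type → still unsatisfied.
  (2,5): 2/6 same-type → still unsatisfied.
  (3,1): 0/2 same-type → still unsatisfied.
  (4,2): 0/4 same-type → still unsatisfied.
  (4,3): 0/6 same-type → still unsatisfied.
  (4,5): 1/6 same-type → still unsatisfied.
  (5,1): 0/3 same-type → still unsatisfied.
  (5,2): 1/5 same-type → still unsatisfied.
  (5,5): 1/7 same-type → still unsatisfied.

none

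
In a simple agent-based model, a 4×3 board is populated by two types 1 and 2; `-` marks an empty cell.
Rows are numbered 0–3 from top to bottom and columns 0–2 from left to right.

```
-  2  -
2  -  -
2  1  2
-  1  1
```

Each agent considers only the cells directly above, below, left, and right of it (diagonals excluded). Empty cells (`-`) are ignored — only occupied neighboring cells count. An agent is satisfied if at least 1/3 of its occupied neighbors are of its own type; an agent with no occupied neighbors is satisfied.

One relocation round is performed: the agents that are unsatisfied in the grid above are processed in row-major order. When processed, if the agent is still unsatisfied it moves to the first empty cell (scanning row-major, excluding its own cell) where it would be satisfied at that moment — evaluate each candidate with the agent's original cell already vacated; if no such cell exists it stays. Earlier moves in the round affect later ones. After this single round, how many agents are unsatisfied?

0

Initially unsatisfied (in order): (2,2).
  (2,2) → (0,0).
Resulting grid:
2 2 -
2 - -
2 1 -
- 1 1
All satisfied now.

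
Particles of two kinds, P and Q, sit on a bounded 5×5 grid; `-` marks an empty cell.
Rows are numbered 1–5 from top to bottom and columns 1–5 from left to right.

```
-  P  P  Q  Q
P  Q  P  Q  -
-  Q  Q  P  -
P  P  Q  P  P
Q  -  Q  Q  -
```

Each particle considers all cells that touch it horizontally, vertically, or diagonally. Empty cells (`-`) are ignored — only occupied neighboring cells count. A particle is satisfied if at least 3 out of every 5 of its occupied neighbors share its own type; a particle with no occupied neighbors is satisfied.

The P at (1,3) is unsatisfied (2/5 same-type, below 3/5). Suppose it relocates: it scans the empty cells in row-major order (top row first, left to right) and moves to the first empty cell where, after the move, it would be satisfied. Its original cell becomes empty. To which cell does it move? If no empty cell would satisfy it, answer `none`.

Vacating (1,3). Empty cells in order:
  (1,1): 2/3 same-type → satisfied — stop here.

(1,1)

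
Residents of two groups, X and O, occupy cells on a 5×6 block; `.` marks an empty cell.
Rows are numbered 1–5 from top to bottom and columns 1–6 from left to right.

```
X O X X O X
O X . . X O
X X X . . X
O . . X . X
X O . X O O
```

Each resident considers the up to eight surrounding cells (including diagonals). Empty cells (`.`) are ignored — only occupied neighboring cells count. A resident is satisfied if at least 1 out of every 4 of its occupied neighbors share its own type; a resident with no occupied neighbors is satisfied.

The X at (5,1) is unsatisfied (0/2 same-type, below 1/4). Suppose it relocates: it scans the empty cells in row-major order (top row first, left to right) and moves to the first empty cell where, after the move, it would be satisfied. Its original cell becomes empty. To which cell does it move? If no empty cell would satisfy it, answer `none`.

(2,3)

Vacating (5,1). Empty cells in order:
  (2,3): 5/6 same-type → satisfied — stop here.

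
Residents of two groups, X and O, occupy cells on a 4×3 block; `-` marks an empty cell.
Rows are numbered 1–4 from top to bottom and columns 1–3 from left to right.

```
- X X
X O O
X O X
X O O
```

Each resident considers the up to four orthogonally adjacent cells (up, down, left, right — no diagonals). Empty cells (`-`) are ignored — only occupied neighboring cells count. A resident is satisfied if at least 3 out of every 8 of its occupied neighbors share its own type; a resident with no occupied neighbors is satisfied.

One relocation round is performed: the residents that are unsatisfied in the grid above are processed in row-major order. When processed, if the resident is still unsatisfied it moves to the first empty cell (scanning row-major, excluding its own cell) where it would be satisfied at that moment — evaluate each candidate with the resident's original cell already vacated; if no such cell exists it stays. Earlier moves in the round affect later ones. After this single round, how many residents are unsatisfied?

0

Initially unsatisfied (in order): (2,3), (3,3).
  (2,3): no empty cell satisfies it; stays.
  (3,3) → (1,1).
Resulting grid:
X X X
X O O
X O -
X O O
All satisfied now.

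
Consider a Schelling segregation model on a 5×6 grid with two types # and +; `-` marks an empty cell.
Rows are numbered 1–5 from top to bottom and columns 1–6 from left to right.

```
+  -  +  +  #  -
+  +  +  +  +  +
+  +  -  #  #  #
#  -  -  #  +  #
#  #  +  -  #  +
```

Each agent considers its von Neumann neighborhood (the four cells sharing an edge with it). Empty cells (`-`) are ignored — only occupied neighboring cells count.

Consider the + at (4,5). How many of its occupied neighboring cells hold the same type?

0

Occupied neighbors of (4,5): (3,5)=#, (5,5)=#, (4,4)=#, (4,6)=#.
Same type (+): 0 of 4.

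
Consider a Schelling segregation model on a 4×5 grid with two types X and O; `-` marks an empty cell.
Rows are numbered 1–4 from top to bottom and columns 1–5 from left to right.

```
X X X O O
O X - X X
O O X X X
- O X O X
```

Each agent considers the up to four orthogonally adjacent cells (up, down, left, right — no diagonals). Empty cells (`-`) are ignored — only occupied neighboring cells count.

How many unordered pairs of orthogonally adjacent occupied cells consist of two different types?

11

Scan each occupied cell's neighbors to the right and below so each pair is counted once.
Row 1: X(1,1)–X(1,2)= X(1,1)–O(2,1)≠ X(1,2)–X(1,3)= X(1,2)–X(2,2)= X(1,3)–O(1,4)≠ O(1,4)–O(1,5)= O(1,4)–X(2,4)≠ O(1,5)–X(2,5)≠  → 4/8 unlike.
Row 2: O(2,1)–X(2,2)≠ O(2,1)–O(3,1)= X(2,2)–O(3,2)≠ X(2,4)–X(2,5)= X(2,4)–X(3,4)= X(2,5)–X(3,5)=  → 2/6 unlike.
Row 3: O(3,1)–O(3,2)= O(3,2)–X(3,3)≠ O(3,2)–O(4,2)= X(3,3)–X(3,4)= X(3,3)–X(4,3)= X(3,4)–X(3,5)= X(3,4)–O(4,4)≠ X(3,5)–X(4,5)=  → 2/8 unlike.
Row 4: O(4,2)–X(4,3)≠ X(4,3)–O(4,4)≠ O(4,4)–X(4,5)≠  → 3/3 unlike.
Total adjacent occupied pairs: 25; unlike-type pairs: 11.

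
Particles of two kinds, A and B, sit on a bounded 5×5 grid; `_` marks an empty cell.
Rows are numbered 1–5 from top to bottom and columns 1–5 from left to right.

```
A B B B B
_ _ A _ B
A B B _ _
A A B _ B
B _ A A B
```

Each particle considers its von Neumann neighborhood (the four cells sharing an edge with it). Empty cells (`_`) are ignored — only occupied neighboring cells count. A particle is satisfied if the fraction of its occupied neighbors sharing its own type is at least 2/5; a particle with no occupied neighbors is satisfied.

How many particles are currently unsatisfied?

Row 1: (1,1)A 0/1 not · (1,2)B 1/2 satisfied · (1,3)B 2/3 satisfied · (1,4)B 2/2 satisfied · (1,5)B 2/2 satisfied
Row 2: (2,3)A 0/2 not · (2,5)B 1/1 satisfied
Row 3: (3,1)A 1/2 satisfied · (3,2)B 1/3 not · (3,3)B 2/3 satisfied
Row 4: (4,1)A 2/3 satisfied · (4,2)A 1/3 not · (4,3)B 1/3 not · (4,5)B 1/1 satisfied
Row 5: (5,1)B 0/1 not · (5,3)A 1/2 satisfied · (5,4)A 1/2 satisfied · (5,5)B 1/2 satisfied
Unsatisfied: (1,1), (2,3), (3,2), (4,2), (4,3), (5,1) — 6 in total.

6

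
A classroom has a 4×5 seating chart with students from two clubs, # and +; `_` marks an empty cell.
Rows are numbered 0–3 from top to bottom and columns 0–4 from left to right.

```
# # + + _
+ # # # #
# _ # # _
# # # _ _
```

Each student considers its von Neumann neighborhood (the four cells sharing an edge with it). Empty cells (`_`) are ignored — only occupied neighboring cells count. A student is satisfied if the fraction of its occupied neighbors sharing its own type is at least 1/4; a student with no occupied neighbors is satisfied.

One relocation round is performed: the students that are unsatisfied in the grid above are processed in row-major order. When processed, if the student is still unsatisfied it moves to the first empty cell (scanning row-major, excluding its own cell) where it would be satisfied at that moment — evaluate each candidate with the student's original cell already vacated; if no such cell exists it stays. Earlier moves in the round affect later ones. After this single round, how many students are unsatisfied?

Initially unsatisfied (in order): (1,0).
  (1,0) → (0,4).
Resulting grid:
# # + + +
_ # # # #
# _ # # _
# # # _ _
All satisfied now.

0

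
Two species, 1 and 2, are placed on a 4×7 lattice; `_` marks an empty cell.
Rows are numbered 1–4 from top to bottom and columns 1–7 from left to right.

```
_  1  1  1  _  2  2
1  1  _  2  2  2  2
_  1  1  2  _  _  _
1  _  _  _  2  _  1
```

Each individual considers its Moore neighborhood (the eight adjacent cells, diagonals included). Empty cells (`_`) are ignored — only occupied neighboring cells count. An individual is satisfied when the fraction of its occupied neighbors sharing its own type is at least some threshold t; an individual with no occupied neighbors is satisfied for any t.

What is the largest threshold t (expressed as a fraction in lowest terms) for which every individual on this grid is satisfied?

Row 1: (1,2)1 3/3 · (1,3)1 3/4 · (1,4)1 1/3 · (1,6)2 4/4 · (1,7)2 3/3
Row 2: (2,1)1 3/3 · (2,2)1 5/5 · (2,4)2 2/5 · (2,5)2 4/5 · (2,6)2 4/4 · (2,7)2 3/3
Row 3: (3,2)1 4/4 · (3,3)1 2/4 · (3,4)2 3/4
Row 4: (4,1)1 1/1 · (4,5)2 1/1 · (4,7)1 — no occupied neighbors
The smallest same-type fraction is 1/3 at (1,4), which reduces to 1/3. Any threshold above that leaves this individual unsatisfied.

1/3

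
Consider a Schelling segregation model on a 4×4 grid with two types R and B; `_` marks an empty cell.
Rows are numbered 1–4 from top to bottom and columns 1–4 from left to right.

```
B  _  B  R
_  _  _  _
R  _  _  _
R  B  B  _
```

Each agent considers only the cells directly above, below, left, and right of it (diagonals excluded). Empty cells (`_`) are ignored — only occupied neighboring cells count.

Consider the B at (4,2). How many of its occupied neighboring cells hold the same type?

Occupied neighbors of (4,2): (4,1)=R, (4,3)=B.
Same type (B): 1 of 2.

1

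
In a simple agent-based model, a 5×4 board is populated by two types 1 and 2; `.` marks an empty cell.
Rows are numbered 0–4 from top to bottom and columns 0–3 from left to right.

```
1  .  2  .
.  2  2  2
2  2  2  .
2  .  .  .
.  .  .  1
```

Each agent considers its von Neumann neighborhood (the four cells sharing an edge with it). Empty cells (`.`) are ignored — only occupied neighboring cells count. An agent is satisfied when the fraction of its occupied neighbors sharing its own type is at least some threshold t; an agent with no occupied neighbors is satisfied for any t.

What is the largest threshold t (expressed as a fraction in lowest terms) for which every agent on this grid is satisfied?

Row 0: (0,0)1 — no occupied neighbors · (0,2)2 1/1
Row 1: (1,1)2 2/2 · (1,2)2 4/4 · (1,3)2 1/1
Row 2: (2,0)2 2/2 · (2,1)2 3/3 · (2,2)2 2/2
Row 3: (3,0)2 1/1
Row 4: (4,3)1 — no occupied neighbors
The smallest same-type fraction is 1/1 at (0,2), which reduces to 1/1. Any threshold above that leaves this agent unsatisfied.

1/1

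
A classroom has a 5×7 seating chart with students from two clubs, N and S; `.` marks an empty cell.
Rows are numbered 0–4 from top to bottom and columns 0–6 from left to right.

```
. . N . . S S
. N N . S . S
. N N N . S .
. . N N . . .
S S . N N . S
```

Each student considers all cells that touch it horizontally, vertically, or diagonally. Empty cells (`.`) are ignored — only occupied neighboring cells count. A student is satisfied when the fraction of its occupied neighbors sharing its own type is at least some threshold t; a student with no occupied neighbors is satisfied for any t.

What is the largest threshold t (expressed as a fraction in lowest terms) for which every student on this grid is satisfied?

1/2

Row 0: (0,2)N 2/2 · (0,5)S 3/3 · (0,6)S 2/2
Row 1: (1,1)N 4/4 · (1,2)N 5/5 · (1,4)S 2/3 · (1,6)S 3/3
Row 2: (2,1)N 4/4 · (2,2)N 6/6 · (2,3)N 4/5 · (2,5)S 2/2
Row 3: (3,2)N 5/6 · (3,3)N 5/5
Row 4: (4,0)S 1/1 · (4,1)S 1/2 · (4,3)N 3/3 · (4,4)N 2/2 · (4,6)S — no occupied neighbors
The smallest same-type fraction is 1/2 at (4,1), which reduces to 1/2. Any threshold above that leaves this student unsatisfied.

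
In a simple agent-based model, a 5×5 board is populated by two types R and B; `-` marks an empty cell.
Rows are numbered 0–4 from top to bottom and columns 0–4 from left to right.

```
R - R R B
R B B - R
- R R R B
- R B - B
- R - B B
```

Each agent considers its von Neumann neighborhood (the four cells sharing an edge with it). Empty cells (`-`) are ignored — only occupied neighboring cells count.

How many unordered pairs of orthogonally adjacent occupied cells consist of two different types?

10

Scan each occupied cell's neighbors to the right and below so each pair is counted once.
Row 0: R(0,0)–R(1,0)= R(0,2)–R(0,3)= R(0,2)–B(1,2)≠ R(0,3)–B(0,4)≠ B(0,4)–R(1,4)≠  → 3/5 unlike.
Row 1: R(1,0)–B(1,1)≠ B(1,1)–B(1,2)= B(1,1)–R(2,1)≠ B(1,2)–R(2,2)≠ R(1,4)–B(2,4)≠  → 4/5 unlike.
Row 2: R(2,1)–R(2,2)= R(2,1)–R(3,1)= R(2,2)–R(2,3)= R(2,2)–B(3,2)≠ R(2,3)–B(2,4)≠ B(2,4)–B(3,4)=  → 2/6 unlike.
Row 3: R(3,1)–B(3,2)≠ R(3,1)–R(4,1)= B(3,4)–B(4,4)=  → 1/3 unlike.
Row 4: B(4,3)–B(4,4)=  → 0/1 unlike.
Total adjacent occupied pairs: 20; unlike-type pairs: 10.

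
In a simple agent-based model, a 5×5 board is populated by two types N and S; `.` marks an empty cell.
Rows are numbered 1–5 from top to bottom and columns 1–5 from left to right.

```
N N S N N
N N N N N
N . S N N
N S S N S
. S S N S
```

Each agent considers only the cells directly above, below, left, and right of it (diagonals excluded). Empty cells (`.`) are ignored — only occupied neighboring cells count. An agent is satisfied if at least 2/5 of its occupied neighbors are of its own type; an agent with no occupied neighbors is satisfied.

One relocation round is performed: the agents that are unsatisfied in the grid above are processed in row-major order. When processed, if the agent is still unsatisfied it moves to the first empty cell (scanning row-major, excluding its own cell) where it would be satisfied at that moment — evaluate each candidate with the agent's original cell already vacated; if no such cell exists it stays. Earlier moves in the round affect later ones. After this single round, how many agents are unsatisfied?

1

Initially unsatisfied (in order): (1,3), (3,3), (4,5), (5,4).
  (1,3) → (3,2).
  (3,3): now satisfied by earlier moves; stays.
  (4,5) → (5,1).
  (5,4) → (1,3).
Resulting grid:
N N N N N
N N N N N
N S S N N
N S S N .
S S S . S
Unsatisfied now: (4,1).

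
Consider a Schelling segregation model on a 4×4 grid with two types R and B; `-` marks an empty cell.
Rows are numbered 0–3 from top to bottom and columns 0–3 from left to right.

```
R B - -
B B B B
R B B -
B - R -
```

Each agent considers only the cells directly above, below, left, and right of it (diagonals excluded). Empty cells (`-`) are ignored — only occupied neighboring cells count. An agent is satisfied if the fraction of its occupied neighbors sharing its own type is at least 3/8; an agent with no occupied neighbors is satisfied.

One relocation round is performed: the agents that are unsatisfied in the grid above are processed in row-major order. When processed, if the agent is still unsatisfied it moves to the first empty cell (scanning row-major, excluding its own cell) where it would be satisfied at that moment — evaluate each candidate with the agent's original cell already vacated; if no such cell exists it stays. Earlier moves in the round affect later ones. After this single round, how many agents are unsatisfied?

1

Initially unsatisfied (in order): (0,0), (1,0), (2,0), (3,0), (3,2).
  (0,0) → (3,3).
  (1,0): now satisfied by earlier moves; stays.
  (2,0): no empty cell satisfies it; stays.
  (3,0) → (0,0).
  (3,2): now satisfied by earlier moves; stays.
Resulting grid:
B B - -
B B B B
R B B -
- - R R
Unsatisfied now: (2,0).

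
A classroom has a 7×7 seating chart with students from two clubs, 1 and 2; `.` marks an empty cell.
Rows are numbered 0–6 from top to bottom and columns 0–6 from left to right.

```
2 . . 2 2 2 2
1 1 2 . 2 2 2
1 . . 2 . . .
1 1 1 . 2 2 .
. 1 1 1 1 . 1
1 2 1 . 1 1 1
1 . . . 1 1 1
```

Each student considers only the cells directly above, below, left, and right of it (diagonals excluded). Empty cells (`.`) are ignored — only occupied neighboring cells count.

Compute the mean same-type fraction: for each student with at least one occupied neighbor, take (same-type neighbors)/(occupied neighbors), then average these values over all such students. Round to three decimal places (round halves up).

0.813

Row 0: (0,0)2 0/1 · (0,3)2 1/1 · (0,4)2 3/3 · (0,5)2 3/3 · (0,6)2 2/2
Row 1: (1,0)1 2/3 · (1,1)1 1/2 · (1,2)2 0/1 · (1,4)2 2/2 · (1,5)2 3/3 · (1,6)2 2/2
Row 2: (2,0)1 2/2 · (2,3)2 — no occupied neighbors
Row 3: (3,0)1 2/2 · (3,1)1 3/3 · (3,2)1 2/2 · (3,4)2 1/2 · (3,5)2 1/1
Row 4: (4,1)1 2/3 · (4,2)1 4/4 · (4,3)1 2/2 · (4,4)1 2/3 · (4,6)1 1/1
Row 5: (5,0)1 1/2 · (5,1)2 0/3 · (5,2)1 1/2 · (5,4)1 3/3 · (5,5)1 3/3 · (5,6)1 3/3
Row 6: (6,0)1 1/1 · (6,4)1 2/2 · (6,5)1 3/3 · (6,6)1 2/2
Sum over 32 students: 0/1 + 1/1 + 3/3 + 3/3 + 2/2 + 2/3 + 1/2 + 0/1 + 2/2 + 3/3 + 2/2 + 2/2 + 2/2 + 3/3 + 2/2 + 1/2 + 1/1 + 2/3 + 4/4 + 2/2 + 2/3 + 1/1 + 1/2 + 0/3 + 1/2 + 3/3 + 3/3 + 3/3 + 1/1 + 2/2 + 3/3 + 2/2 = 26; mean = 26 ÷ 32 = 13/16 = 0.8125 → 0.813.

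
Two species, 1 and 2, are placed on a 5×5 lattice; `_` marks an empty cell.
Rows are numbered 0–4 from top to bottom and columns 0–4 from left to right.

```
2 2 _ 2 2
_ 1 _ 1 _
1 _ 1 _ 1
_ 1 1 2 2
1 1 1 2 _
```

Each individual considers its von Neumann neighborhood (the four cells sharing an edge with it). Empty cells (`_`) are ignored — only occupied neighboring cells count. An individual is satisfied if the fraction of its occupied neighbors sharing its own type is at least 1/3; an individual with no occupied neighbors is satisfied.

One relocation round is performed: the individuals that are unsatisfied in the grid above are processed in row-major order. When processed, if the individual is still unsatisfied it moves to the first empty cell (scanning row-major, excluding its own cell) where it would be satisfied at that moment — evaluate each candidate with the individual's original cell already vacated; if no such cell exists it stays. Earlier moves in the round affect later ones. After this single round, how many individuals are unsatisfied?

Initially unsatisfied (in order): (1,1), (1,3), (2,4).
  (1,1) → (1,0).
  (1,3) → (1,1).
  (2,4) → (1,2).
Resulting grid:
2 2 _ 2 2
1 1 1 _ _
1 _ 1 _ _
_ 1 1 2 2
1 1 1 2 _
All satisfied now.

0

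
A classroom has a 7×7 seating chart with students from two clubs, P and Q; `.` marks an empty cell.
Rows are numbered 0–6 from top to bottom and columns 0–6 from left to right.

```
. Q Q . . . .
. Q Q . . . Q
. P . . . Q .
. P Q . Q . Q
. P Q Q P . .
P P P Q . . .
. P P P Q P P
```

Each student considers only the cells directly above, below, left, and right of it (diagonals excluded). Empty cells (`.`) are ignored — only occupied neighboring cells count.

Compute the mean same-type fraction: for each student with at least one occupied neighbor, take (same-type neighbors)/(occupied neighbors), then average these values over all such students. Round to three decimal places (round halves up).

0.629

Row 0: (0,1)Q 2/2 · (0,2)Q 2/2
Row 1: (1,1)Q 2/3 · (1,2)Q 2/2 · (1,6)Q — no occupied neighbors
Row 2: (2,1)P 1/2 · (2,5)Q — no occupied neighbors
Row 3: (3,1)P 2/3 · (3,2)Q 1/2 · (3,4)Q 0/1 · (3,6)Q — no occupied neighbors
Row 4: (4,1)P 2/3 · (4,2)Q 2/4 · (4,3)Q 2/3 · (4,4)P 0/2
Row 5: (5,0)P 1/1 · (5,1)P 4/4 · (5,2)P 2/4 · (5,3)Q 1/3
Row 6: (6,1)P 2/2 · (6,2)P 3/3 · (6,3)P 1/3 · (6,4)Q 0/2 · (6,5)P 1/2 · (6,6)P 1/1
Sum over 22 students: 2/2 + 2/2 + 2/3 + 2/2 + 1/2 + 2/3 + 1/2 + 0/1 + 2/3 + 2/4 + 2/3 + 0/2 + 1/1 + 4/4 + 2/4 + 1/3 + 2/2 + 3/3 + 1/3 + 0/2 + 1/2 + 1/1 = 83/6; mean = 83/6 ÷ 22 = 83/132 = 0.628787… → 0.629.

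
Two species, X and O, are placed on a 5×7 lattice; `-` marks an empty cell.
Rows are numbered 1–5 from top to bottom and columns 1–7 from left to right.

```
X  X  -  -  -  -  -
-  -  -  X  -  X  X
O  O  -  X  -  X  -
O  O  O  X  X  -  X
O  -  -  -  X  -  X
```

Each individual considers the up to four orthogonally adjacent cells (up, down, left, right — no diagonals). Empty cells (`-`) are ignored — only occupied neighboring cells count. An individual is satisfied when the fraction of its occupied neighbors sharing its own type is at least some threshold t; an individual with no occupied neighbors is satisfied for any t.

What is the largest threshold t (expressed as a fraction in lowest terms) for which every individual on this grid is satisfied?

1/2

Row 1: (1,1)X 1/1 · (1,2)X 1/1
Row 2: (2,4)X 1/1 · (2,6)X 2/2 · (2,7)X 1/1
Row 3: (3,1)O 2/2 · (3,2)O 2/2 · (3,4)X 2/2 · (3,6)X 1/1
Row 4: (4,1)O 3/3 · (4,2)O 3/3 · (4,3)O 1/2 · (4,4)X 2/3 · (4,5)X 2/2 · (4,7)X 1/1
Row 5: (5,1)O 1/1 · (5,5)X 1/1 · (5,7)X 1/1
The smallest same-type fraction is 1/2 at (4,3), which reduces to 1/2. Any threshold above that leaves this individual unsatisfied.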